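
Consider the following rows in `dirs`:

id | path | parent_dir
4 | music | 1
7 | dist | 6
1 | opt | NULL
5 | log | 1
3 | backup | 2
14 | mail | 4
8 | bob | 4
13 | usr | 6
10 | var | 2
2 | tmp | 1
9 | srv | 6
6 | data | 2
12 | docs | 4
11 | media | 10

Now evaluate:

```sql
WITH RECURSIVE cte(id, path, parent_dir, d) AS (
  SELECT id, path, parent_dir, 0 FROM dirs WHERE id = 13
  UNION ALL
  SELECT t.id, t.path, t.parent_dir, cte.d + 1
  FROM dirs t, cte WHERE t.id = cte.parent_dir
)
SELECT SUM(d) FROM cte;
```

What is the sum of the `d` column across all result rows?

6

Base: id=13 (usr), parent_dir=6, d 0.
Iteration 1: join on id=6 -> data (id 6, parent_dir=2, d 1).
Iteration 2: join on id=2 -> tmp (id 2, parent_dir=1, d 2).
Iteration 3: join on id=1 -> opt (id 1, parent_dir=NULL, d 3).
Iteration 4: parent_dir is NULL; no match; recursion stops.
SUM(d) = 0 + 1 + 2 + 3 = 6.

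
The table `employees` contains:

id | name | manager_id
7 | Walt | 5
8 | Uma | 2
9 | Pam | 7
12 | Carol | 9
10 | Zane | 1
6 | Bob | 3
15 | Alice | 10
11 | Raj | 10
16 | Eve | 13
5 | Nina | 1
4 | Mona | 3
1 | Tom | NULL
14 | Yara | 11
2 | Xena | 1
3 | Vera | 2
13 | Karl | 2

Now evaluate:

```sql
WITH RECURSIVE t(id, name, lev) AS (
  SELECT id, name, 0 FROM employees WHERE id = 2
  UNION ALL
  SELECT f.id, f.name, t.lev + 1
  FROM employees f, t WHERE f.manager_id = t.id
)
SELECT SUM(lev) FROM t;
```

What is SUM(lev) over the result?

9

Base: id=2 (Xena) at lev 0.
Iteration 1: rows with manager_id in {2} -> Vera (id 3, lev 1), Uma (id 8, lev 1), Karl (id 13, lev 1).
Iteration 2: rows with manager_id in {3,8,13} -> Mona (id 4, lev 2), Bob (id 6, lev 2), Eve (id 16, lev 2).
Iteration 3: no rows with manager_id in {4,6,16}; recursion stops.
SUM(lev) = 0 + 1 + 1 + 1 + 2 + 2 + 2 = 9.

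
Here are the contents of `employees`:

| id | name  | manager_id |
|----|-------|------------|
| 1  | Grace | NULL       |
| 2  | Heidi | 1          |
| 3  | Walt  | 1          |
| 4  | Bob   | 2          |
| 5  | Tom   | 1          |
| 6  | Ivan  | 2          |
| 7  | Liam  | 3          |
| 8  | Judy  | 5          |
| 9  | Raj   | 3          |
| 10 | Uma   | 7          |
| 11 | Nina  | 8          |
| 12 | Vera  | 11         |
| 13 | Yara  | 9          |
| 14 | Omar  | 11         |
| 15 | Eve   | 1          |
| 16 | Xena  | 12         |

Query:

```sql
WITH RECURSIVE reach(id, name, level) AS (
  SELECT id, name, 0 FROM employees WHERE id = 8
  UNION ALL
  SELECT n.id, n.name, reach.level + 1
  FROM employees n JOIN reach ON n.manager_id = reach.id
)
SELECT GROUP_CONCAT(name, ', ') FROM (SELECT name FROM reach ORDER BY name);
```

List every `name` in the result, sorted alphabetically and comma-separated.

Judy, Nina, Omar, Vera, Xena

Base: id=8 (Judy) at level 0.
Iteration 1: rows with manager_id in {8} -> Nina (id 11, level 1).
Iteration 2: rows with manager_id in {11} -> Vera (id 12, level 2), Omar (id 14, level 2).
Iteration 3: rows with manager_id in {12,14} -> Xena (id 16, level 3).
Iteration 4: no rows with manager_id in {16}; recursion stops.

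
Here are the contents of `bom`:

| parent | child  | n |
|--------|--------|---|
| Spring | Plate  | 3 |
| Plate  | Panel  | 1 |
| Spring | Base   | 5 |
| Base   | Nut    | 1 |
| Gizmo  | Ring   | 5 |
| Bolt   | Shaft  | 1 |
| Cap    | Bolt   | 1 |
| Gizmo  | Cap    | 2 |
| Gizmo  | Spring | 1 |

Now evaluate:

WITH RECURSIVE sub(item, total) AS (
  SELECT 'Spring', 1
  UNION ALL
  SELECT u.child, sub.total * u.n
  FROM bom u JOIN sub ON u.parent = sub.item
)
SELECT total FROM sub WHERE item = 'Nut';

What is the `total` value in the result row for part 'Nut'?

5

Base: (Spring, total=1).
Iteration 1: components of {Spring} -> Base = 1*5 = 5, Plate = 1*3 = 3.
Iteration 2: components of {Base,Plate} -> Nut = 5*1 = 5, Panel = 3*1 = 3.
Iteration 3: no further components; recursion stops.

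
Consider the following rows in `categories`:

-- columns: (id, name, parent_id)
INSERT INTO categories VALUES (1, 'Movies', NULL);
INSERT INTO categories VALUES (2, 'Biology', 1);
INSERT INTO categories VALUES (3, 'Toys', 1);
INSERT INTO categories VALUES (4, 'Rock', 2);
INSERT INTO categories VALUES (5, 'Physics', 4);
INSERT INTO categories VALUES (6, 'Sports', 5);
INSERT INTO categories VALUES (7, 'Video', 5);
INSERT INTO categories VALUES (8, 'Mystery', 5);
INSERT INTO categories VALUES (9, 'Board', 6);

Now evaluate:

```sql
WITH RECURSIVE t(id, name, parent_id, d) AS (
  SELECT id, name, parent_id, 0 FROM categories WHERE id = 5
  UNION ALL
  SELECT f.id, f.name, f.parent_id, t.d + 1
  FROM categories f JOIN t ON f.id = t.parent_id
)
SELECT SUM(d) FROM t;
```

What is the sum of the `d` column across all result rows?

6

Base: id=5 (Physics), parent_id=4, d 0.
Iteration 1: join on id=4 -> Rock (id 4, parent_id=2, d 1).
Iteration 2: join on id=2 -> Biology (id 2, parent_id=1, d 2).
Iteration 3: join on id=1 -> Movies (id 1, parent_id=NULL, d 3).
Iteration 4: parent_id is NULL; no match; recursion stops.
SUM(d) = 0 + 1 + 2 + 3 = 6.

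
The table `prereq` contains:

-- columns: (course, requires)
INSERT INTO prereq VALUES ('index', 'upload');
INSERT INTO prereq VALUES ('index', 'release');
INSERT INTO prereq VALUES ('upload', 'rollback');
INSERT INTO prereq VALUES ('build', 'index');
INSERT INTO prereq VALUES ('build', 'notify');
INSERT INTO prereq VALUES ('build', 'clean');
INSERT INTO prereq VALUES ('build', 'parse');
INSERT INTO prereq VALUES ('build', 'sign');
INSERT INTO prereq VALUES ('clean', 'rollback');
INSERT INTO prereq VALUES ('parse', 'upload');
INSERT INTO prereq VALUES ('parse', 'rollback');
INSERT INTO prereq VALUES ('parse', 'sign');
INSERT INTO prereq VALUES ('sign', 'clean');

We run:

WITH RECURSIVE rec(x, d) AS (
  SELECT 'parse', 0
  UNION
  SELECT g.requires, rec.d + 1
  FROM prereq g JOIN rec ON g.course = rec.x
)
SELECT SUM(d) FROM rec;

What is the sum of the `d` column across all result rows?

10

Base: (parse, d=0).
Iteration 1: edges from {parse} -> (rollback, d=1), (sign, d=1), (upload, d=1).
Iteration 2: edges from {rollback,sign,upload} -> (clean, d=2), (rollback, d=2).
Iteration 3: edges from {clean,rollback} -> (rollback, d=3).
Iteration 4: no outgoing edges from {rollback}; recursion stops.
SUM(d) = 0 + 1 + 1 + 1 + 2 + 2 + 3 = 10.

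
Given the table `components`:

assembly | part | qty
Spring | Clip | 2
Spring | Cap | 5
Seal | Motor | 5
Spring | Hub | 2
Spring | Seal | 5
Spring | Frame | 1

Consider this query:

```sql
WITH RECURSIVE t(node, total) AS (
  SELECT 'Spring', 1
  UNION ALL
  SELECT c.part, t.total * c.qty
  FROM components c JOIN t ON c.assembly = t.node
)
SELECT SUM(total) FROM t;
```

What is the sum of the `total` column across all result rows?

41

Base: (Spring, total=1).
Iteration 1: components of {Spring} -> Cap = 1*5 = 5, Clip = 1*2 = 2, Frame = 1*1 = 1, Hub = 1*2 = 2, Seal = 1*5 = 5.
Iteration 2: components of {Cap,Clip,Frame,Hub,Seal} -> Motor = 5*5 = 25.
Iteration 3: no further components; recursion stops.
SUM(total) = 1 + 5 + 2 + 1 + 5 + 2 + 25 = 41.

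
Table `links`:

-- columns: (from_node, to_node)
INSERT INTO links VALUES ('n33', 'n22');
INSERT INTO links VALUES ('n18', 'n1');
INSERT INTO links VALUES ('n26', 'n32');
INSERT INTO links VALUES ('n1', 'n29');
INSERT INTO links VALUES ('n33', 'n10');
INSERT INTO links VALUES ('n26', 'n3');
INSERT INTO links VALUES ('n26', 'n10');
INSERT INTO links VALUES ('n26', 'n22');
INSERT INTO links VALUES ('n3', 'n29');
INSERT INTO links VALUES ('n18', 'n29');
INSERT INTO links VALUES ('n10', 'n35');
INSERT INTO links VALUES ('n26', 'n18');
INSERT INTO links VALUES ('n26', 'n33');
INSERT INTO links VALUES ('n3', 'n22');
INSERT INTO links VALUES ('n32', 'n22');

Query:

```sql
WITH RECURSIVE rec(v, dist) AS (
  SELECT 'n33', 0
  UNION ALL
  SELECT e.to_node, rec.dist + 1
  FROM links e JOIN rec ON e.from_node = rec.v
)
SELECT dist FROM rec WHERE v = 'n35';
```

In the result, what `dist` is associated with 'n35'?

Base: (n33, dist=0).
Iteration 1: edges from {n33} -> (n10, dist=1), (n22, dist=1).
Iteration 2: edges from {n10,n22} -> (n35, dist=2).
Iteration 3: no outgoing edges from {n35}; recursion stops.

2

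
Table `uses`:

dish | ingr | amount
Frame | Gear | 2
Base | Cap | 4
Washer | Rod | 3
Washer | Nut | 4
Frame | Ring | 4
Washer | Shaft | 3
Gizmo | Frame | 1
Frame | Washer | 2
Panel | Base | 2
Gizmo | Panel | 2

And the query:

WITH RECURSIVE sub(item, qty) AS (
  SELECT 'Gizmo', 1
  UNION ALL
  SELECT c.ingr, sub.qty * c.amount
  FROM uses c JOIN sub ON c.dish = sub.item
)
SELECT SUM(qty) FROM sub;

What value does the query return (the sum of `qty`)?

52

Base: (Gizmo, qty=1).
Iteration 1: components of {Gizmo} -> Frame = 1*1 = 1, Panel = 1*2 = 2.
Iteration 2: components of {Frame,Panel} -> Base = 2*2 = 4, Gear = 1*2 = 2, Ring = 1*4 = 4, Washer = 1*2 = 2.
Iteration 3: components of {Base,Gear,Ring,Washer} -> Cap = 4*4 = 16, Nut = 2*4 = 8, Rod = 2*3 = 6, Shaft = 2*3 = 6.
Iteration 4: no further components; recursion stops.
SUM(qty) = 1 + 2 + 1 + 4 + 4 + 2 + 2 + 16 + 6 + 6 + 8 = 52.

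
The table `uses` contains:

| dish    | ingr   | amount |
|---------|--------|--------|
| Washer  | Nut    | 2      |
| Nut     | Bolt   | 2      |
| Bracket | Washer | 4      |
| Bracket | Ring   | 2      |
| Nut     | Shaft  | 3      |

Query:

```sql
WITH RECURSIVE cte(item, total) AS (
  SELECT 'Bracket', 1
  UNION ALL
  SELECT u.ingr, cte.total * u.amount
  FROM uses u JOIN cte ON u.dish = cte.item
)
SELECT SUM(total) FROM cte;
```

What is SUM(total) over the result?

Base: (Bracket, total=1).
Iteration 1: components of {Bracket} -> Ring = 1*2 = 2, Washer = 1*4 = 4.
Iteration 2: components of {Ring,Washer} -> Nut = 4*2 = 8.
Iteration 3: components of {Nut} -> Bolt = 8*2 = 16, Shaft = 8*3 = 24.
Iteration 4: no further components; recursion stops.
SUM(total) = 1 + 4 + 2 + 8 + 24 + 16 = 55.

55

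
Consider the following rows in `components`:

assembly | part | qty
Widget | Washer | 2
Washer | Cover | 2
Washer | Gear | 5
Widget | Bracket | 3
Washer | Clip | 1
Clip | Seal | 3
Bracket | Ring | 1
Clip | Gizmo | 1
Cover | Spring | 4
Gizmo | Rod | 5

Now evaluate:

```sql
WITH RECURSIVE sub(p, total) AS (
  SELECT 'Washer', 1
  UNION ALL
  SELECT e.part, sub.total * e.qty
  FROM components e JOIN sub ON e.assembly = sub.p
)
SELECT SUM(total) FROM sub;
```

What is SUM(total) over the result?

26

Base: (Washer, total=1).
Iteration 1: components of {Washer} -> Clip = 1*1 = 1, Cover = 1*2 = 2, Gear = 1*5 = 5.
Iteration 2: components of {Clip,Cover,Gear} -> Gizmo = 1*1 = 1, Seal = 1*3 = 3, Spring = 2*4 = 8.
Iteration 3: components of {Gizmo,Seal,Spring} -> Rod = 1*5 = 5.
Iteration 4: no further components; recursion stops.
SUM(total) = 1 + 2 + 5 + 1 + 8 + 3 + 1 + 5 = 26.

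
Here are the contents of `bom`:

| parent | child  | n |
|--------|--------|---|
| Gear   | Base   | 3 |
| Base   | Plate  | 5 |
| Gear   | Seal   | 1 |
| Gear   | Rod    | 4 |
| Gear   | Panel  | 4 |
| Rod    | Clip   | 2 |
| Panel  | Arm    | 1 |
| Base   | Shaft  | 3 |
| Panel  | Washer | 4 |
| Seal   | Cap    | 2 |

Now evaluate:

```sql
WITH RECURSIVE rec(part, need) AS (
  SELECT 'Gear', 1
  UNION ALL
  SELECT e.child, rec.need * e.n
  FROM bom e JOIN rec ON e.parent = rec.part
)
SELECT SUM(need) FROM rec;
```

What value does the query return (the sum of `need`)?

67

Base: (Gear, need=1).
Iteration 1: components of {Gear} -> Base = 1*3 = 3, Panel = 1*4 = 4, Rod = 1*4 = 4, Seal = 1*1 = 1.
Iteration 2: components of {Base,Panel,Rod,Seal} -> Arm = 4*1 = 4, Cap = 1*2 = 2, Clip = 4*2 = 8, Plate = 3*5 = 15, Shaft = 3*3 = 9, Washer = 4*4 = 16.
Iteration 3: no further components; recursion stops.
SUM(need) = 1 + 3 + 1 + 4 + 4 + 15 + 9 + 2 + 8 + 4 + 16 = 67.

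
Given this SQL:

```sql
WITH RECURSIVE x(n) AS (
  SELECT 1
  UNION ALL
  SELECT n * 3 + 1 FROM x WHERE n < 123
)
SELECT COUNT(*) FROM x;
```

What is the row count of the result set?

6

Base: n=1.
Iteration 1: 1 < 123 holds -> n = 1 * 3 + 1 = 4.
Iteration 2: 4 < 123 holds -> n = 4 * 3 + 1 = 13.
Iteration 3: 13 < 123 holds -> n = 13 * 3 + 1 = 40.
Iteration 4: 40 < 123 holds -> n = 40 * 3 + 1 = 121.
Iteration 5: 121 < 123 holds -> n = 121 * 3 + 1 = 364.
Iteration 6: 364 < 123 fails; recursion stops.
Total rows emitted: 6.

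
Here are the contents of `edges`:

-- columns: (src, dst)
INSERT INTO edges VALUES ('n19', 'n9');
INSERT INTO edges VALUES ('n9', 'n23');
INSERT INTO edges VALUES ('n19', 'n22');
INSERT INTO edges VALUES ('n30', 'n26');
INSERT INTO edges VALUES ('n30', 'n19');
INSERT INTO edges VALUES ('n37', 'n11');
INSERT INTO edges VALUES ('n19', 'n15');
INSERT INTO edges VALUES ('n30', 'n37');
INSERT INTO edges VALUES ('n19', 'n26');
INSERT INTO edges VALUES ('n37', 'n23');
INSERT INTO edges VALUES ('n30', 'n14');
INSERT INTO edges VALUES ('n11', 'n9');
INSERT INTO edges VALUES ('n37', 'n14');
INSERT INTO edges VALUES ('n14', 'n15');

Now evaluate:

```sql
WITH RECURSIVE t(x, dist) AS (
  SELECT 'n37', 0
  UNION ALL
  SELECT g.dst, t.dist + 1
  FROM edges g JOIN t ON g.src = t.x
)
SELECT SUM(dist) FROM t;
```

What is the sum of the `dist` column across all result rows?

Base: (n37, dist=0).
Iteration 1: edges from {n37} -> (n11, dist=1), (n14, dist=1), (n23, dist=1).
Iteration 2: edges from {n11,n14,n23} -> (n15, dist=2), (n9, dist=2).
Iteration 3: edges from {n15,n9} -> (n23, dist=3).
Iteration 4: no outgoing edges from {n23}; recursion stops.
SUM(dist) = 0 + 1 + 1 + 1 + 2 + 2 + 3 = 10.

10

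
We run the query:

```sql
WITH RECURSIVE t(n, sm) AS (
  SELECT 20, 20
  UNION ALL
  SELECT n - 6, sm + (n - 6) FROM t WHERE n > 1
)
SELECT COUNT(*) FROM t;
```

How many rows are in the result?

Base: n=20, sm=20.
Iteration 1: 20 > 1 holds -> n = 20 - 6 = 14, sm = 20 + 14 = 34.
Iteration 2: 14 > 1 holds -> n = 14 - 6 = 8, sm = 34 + 8 = 42.
Iteration 3: 8 > 1 holds -> n = 8 - 6 = 2, sm = 42 + 2 = 44.
Iteration 4: 2 > 1 holds -> n = 2 - 6 = -4, sm = 44 + -4 = 40.
Iteration 5: -4 > 1 fails; recursion stops.
Total rows emitted: 5.

5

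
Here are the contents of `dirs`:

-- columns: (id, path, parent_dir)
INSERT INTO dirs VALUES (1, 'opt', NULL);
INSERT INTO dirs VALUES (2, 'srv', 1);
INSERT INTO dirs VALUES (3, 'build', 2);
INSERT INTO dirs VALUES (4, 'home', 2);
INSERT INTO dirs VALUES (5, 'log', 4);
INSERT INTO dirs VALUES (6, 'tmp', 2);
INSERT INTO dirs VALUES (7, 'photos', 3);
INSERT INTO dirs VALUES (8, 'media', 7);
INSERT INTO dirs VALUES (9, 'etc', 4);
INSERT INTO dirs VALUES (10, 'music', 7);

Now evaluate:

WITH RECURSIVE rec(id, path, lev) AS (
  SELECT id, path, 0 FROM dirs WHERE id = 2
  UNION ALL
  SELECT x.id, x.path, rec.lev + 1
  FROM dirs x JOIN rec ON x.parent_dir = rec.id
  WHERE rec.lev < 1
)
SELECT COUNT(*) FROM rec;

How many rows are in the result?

4

Base: id=2 (srv) at lev 0.
Iteration 1: rows with parent_dir in {2} -> build (id 3, lev 1), home (id 4, lev 1), tmp (id 6, lev 1).
Iteration 2: lev < 1 fails for all current rows; recursion stops.
Total rows emitted: 4.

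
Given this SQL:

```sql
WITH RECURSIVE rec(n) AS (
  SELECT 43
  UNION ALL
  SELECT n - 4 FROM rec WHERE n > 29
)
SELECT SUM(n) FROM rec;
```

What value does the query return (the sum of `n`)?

Base: n=43.
Iteration 1: 43 > 29 holds -> n = 43 - 4 = 39.
Iteration 2: 39 > 29 holds -> n = 39 - 4 = 35.
Iteration 3: 35 > 29 holds -> n = 35 - 4 = 31.
Iteration 4: 31 > 29 holds -> n = 31 - 4 = 27.
Iteration 5: 27 > 29 fails; recursion stops.
SUM(n) = 43 + 39 + 35 + 31 + 27 = 175.

175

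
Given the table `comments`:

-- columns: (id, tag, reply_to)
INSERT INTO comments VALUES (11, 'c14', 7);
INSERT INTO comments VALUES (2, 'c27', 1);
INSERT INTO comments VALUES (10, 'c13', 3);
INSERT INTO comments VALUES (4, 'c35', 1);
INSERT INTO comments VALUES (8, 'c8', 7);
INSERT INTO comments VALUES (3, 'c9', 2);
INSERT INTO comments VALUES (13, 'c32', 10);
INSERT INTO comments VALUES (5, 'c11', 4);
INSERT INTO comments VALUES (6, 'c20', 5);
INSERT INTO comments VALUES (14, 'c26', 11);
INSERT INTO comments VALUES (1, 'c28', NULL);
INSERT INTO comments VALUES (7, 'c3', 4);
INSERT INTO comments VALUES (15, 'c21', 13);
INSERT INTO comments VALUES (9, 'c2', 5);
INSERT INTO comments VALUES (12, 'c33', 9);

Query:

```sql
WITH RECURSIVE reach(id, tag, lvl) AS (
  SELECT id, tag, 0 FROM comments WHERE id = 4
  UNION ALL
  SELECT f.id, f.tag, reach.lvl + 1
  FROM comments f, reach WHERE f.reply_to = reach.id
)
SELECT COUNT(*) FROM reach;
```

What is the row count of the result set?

9

Base: id=4 (c35) at lvl 0.
Iteration 1: rows with reply_to in {4} -> c11 (id 5, lvl 1), c3 (id 7, lvl 1).
Iteration 2: rows with reply_to in {5,7} -> c20 (id 6, lvl 2), c8 (id 8, lvl 2), c2 (id 9, lvl 2), c14 (id 11, lvl 2).
Iteration 3: rows with reply_to in {6,8,9,11} -> c33 (id 12, lvl 3), c26 (id 14, lvl 3).
Iteration 4: no rows with reply_to in {12,14}; recursion stops.
Total rows emitted: 9.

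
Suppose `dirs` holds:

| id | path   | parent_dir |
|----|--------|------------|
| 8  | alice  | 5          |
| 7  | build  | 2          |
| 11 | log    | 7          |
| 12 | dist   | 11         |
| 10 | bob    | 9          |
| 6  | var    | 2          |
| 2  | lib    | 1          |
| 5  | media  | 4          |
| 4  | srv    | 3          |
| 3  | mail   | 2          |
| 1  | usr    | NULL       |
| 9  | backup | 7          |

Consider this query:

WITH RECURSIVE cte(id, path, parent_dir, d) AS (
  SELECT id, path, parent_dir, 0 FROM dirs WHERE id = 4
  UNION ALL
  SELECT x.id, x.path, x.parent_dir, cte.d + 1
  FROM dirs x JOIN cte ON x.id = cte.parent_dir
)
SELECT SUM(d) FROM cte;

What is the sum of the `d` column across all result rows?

Base: id=4 (srv), parent_dir=3, d 0.
Iteration 1: join on id=3 -> mail (id 3, parent_dir=2, d 1).
Iteration 2: join on id=2 -> lib (id 2, parent_dir=1, d 2).
Iteration 3: join on id=1 -> usr (id 1, parent_dir=NULL, d 3).
Iteration 4: parent_dir is NULL; no match; recursion stops.
SUM(d) = 0 + 1 + 2 + 3 = 6.

6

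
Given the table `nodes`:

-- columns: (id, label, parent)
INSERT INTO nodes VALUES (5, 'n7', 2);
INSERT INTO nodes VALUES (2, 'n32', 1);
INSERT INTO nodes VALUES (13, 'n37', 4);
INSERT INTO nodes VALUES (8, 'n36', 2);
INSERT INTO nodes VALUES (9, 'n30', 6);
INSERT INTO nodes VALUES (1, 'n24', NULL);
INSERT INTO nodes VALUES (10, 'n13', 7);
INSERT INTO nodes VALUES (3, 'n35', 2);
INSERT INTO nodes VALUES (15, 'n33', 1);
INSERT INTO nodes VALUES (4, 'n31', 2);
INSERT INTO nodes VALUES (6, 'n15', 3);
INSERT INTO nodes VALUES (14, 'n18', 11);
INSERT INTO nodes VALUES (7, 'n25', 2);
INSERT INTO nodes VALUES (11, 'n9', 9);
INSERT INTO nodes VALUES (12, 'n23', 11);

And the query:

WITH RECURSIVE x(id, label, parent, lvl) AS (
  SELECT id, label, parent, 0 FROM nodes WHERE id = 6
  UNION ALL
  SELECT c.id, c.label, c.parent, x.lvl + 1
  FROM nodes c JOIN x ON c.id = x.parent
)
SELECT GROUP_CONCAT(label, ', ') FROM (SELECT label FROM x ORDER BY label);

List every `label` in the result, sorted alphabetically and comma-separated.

Base: id=6 (n15), parent=3, lvl 0.
Iteration 1: join on id=3 -> n35 (id 3, parent=2, lvl 1).
Iteration 2: join on id=2 -> n32 (id 2, parent=1, lvl 2).
Iteration 3: join on id=1 -> n24 (id 1, parent=NULL, lvl 3).
Iteration 4: parent is NULL; no match; recursion stops.

n15, n24, n32, n35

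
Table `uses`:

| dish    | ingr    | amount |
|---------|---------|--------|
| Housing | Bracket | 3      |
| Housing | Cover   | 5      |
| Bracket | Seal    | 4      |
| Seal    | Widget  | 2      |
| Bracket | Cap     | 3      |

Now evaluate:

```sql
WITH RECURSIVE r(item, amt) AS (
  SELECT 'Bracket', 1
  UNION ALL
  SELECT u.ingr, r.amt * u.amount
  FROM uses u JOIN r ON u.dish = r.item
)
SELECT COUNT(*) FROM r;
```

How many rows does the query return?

Base: (Bracket, amt=1).
Iteration 1: components of {Bracket} -> Cap = 1*3 = 3, Seal = 1*4 = 4.
Iteration 2: components of {Cap,Seal} -> Widget = 4*2 = 8.
Iteration 3: no further components; recursion stops.
Total rows emitted: 4.

4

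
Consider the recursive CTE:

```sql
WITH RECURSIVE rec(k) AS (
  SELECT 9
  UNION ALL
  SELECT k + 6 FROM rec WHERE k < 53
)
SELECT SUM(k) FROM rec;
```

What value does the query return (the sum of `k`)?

Base: k=9.
Iteration 1: 9 < 53 holds -> k = 9 + 6 = 15.
Iteration 2: 15 < 53 holds -> k = 15 + 6 = 21.
Iteration 3: 21 < 53 holds -> k = 21 + 6 = 27.
Iteration 4: 27 < 53 holds -> k = 27 + 6 = 33.
Iteration 5: 33 < 53 holds -> k = 33 + 6 = 39.
Iteration 6: 39 < 53 holds -> k = 39 + 6 = 45.
Iteration 7: 45 < 53 holds -> k = 45 + 6 = 51.
Iteration 8: 51 < 53 holds -> k = 51 + 6 = 57.
Iteration 9: 57 < 53 fails; recursion stops.
SUM(k) = 9 + 15 + 21 + 27 + 33 + 39 + 45 + 51 + 57 = 297.

297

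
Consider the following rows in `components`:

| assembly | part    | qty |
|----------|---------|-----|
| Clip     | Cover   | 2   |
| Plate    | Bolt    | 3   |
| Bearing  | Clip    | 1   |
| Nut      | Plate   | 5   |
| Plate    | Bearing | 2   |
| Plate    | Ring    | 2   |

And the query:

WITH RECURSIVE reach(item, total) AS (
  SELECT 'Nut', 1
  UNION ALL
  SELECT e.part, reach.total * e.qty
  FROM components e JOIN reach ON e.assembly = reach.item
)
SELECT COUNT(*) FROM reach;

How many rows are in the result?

Base: (Nut, total=1).
Iteration 1: components of {Nut} -> Plate = 1*5 = 5.
Iteration 2: components of {Plate} -> Bearing = 5*2 = 10, Bolt = 5*3 = 15, Ring = 5*2 = 10.
Iteration 3: components of {Bearing,Bolt,Ring} -> Clip = 10*1 = 10.
Iteration 4: components of {Clip} -> Cover = 10*2 = 20.
Iteration 5: no further components; recursion stops.
Total rows emitted: 7.

7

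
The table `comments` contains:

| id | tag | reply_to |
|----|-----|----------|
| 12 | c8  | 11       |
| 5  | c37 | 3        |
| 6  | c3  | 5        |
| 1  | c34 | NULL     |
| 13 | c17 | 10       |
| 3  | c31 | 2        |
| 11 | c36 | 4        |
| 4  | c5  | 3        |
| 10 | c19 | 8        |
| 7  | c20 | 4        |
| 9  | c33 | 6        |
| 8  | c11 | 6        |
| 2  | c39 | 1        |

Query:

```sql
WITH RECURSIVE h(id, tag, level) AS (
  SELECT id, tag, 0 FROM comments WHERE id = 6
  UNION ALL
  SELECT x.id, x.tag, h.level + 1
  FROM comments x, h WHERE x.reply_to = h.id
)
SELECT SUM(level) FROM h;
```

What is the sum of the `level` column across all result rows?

Base: id=6 (c3) at level 0.
Iteration 1: rows with reply_to in {6} -> c11 (id 8, level 1), c33 (id 9, level 1).
Iteration 2: rows with reply_to in {8,9} -> c19 (id 10, level 2).
Iteration 3: rows with reply_to in {10} -> c17 (id 13, level 3).
Iteration 4: no rows with reply_to in {13}; recursion stops.
SUM(level) = 0 + 1 + 1 + 2 + 3 = 7.

7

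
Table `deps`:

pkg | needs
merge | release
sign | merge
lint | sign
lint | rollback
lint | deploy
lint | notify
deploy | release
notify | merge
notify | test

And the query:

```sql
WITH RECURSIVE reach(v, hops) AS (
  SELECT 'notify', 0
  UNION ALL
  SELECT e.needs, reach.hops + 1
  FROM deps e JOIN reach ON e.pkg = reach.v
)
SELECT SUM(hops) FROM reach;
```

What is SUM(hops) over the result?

4

Base: (notify, hops=0).
Iteration 1: edges from {notify} -> (merge, hops=1), (test, hops=1).
Iteration 2: edges from {merge,test} -> (release, hops=2).
Iteration 3: no outgoing edges from {release}; recursion stops.
SUM(hops) = 0 + 1 + 1 + 2 = 4.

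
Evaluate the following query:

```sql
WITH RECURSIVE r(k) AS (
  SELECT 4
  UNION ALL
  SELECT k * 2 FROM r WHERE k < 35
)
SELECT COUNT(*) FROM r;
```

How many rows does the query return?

Base: k=4.
Iteration 1: 4 < 35 holds -> k = 4 * 2 = 8.
Iteration 2: 8 < 35 holds -> k = 8 * 2 = 16.
Iteration 3: 16 < 35 holds -> k = 16 * 2 = 32.
Iteration 4: 32 < 35 holds -> k = 32 * 2 = 64.
Iteration 5: 64 < 35 fails; recursion stops.
Total rows emitted: 5.

5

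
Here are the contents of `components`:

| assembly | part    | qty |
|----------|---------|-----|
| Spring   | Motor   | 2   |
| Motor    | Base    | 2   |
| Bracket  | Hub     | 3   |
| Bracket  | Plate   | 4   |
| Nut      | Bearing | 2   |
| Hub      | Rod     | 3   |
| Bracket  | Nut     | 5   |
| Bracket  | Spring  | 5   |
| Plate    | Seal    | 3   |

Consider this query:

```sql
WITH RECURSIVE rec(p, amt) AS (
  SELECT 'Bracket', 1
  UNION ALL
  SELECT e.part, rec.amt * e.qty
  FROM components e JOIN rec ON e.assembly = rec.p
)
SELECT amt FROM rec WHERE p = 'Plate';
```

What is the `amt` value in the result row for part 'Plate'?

4

Base: (Bracket, amt=1).
Iteration 1: components of {Bracket} -> Hub = 1*3 = 3, Nut = 1*5 = 5, Plate = 1*4 = 4, Spring = 1*5 = 5.
Iteration 2: components of {Hub,Nut,Plate,Spring} -> Bearing = 5*2 = 10, Motor = 5*2 = 10, Rod = 3*3 = 9, Seal = 4*3 = 12.
Iteration 3: components of {Bearing,Motor,Rod,Seal} -> Base = 10*2 = 20.
Iteration 4: no further components; recursion stops.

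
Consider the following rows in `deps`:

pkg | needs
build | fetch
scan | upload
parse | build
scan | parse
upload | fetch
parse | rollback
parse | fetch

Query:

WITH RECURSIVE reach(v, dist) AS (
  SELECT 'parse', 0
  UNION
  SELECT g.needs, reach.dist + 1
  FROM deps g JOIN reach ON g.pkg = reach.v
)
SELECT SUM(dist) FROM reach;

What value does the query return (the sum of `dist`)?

Base: (parse, dist=0).
Iteration 1: edges from {parse} -> (build, dist=1), (fetch, dist=1), (rollback, dist=1).
Iteration 2: edges from {build,fetch,rollback} -> (fetch, dist=2).
Iteration 3: no outgoing edges from {fetch}; recursion stops.
SUM(dist) = 0 + 1 + 1 + 1 + 2 = 5.

5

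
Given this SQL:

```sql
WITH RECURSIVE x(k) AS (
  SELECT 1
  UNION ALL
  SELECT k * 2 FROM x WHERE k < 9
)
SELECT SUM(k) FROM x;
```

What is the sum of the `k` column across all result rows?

Base: k=1.
Iteration 1: 1 < 9 holds -> k = 1 * 2 = 2.
Iteration 2: 2 < 9 holds -> k = 2 * 2 = 4.
Iteration 3: 4 < 9 holds -> k = 4 * 2 = 8.
Iteration 4: 8 < 9 holds -> k = 8 * 2 = 16.
Iteration 5: 16 < 9 fails; recursion stops.
SUM(k) = 1 + 2 + 4 + 8 + 16 = 31.

31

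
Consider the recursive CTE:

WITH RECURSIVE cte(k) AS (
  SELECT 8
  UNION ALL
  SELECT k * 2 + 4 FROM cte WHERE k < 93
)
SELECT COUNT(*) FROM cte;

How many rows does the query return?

Base: k=8.
Iteration 1: 8 < 93 holds -> k = 8 * 2 + 4 = 20.
Iteration 2: 20 < 93 holds -> k = 20 * 2 + 4 = 44.
Iteration 3: 44 < 93 holds -> k = 44 * 2 + 4 = 92.
Iteration 4: 92 < 93 holds -> k = 92 * 2 + 4 = 188.
Iteration 5: 188 < 93 fails; recursion stops.
Total rows emitted: 5.

5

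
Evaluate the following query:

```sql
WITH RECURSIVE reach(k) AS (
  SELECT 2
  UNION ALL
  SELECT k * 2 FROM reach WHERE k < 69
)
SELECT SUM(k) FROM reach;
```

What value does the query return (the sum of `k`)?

Base: k=2.
Iteration 1: 2 < 69 holds -> k = 2 * 2 = 4.
Iteration 2: 4 < 69 holds -> k = 4 * 2 = 8.
Iteration 3: 8 < 69 holds -> k = 8 * 2 = 16.
Iteration 4: 16 < 69 holds -> k = 16 * 2 = 32.
Iteration 5: 32 < 69 holds -> k = 32 * 2 = 64.
Iteration 6: 64 < 69 holds -> k = 64 * 2 = 128.
Iteration 7: 128 < 69 fails; recursion stops.
SUM(k) = 2 + 4 + 8 + 16 + 32 + 64 + 128 = 254.

254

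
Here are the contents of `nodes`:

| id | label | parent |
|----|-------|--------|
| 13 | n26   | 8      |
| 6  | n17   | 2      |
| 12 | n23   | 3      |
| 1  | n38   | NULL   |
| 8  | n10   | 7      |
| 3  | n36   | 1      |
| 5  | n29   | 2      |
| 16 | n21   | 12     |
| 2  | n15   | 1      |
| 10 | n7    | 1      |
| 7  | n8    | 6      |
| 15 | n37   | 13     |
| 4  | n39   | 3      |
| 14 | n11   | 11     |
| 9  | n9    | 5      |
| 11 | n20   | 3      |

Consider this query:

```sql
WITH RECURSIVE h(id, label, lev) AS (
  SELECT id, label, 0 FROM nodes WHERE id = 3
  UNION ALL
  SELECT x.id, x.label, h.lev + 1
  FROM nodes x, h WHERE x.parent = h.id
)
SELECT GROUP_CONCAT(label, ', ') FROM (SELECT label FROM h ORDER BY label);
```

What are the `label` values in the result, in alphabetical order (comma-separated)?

Base: id=3 (n36) at lev 0.
Iteration 1: rows with parent in {3} -> n39 (id 4, lev 1), n20 (id 11, lev 1), n23 (id 12, lev 1).
Iteration 2: rows with parent in {4,11,12} -> n11 (id 14, lev 2), n21 (id 16, lev 2).
Iteration 3: no rows with parent in {14,16}; recursion stops.

n11, n20, n21, n23, n36, n39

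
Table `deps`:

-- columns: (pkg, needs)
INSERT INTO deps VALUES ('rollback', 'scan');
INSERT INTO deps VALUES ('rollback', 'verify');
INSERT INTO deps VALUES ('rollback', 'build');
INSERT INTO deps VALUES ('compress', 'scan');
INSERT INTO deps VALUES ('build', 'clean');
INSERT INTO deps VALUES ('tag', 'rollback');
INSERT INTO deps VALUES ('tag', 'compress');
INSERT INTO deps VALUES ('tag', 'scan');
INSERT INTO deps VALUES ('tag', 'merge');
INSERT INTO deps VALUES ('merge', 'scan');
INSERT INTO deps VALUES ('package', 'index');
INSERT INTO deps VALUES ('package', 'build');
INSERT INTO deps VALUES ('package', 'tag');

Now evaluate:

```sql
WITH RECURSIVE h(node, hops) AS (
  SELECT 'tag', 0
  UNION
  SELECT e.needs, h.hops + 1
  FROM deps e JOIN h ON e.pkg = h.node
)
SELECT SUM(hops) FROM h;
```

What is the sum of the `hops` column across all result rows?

13

Base: (tag, hops=0).
Iteration 1: edges from {tag} -> (compress, hops=1), (merge, hops=1), (rollback, hops=1), (scan, hops=1).
Iteration 2: edges from {compress,merge,rollback,scan} -> (build, hops=2), (scan, hops=2), (verify, hops=2). [UNION drops 2 duplicate row(s)]
Iteration 3: edges from {build,scan,verify} -> (clean, hops=3).
Iteration 4: no outgoing edges from {clean}; recursion stops.
SUM(hops) = 0 + 1 + 1 + 1 + 1 + 2 + 2 + 2 + 3 = 13.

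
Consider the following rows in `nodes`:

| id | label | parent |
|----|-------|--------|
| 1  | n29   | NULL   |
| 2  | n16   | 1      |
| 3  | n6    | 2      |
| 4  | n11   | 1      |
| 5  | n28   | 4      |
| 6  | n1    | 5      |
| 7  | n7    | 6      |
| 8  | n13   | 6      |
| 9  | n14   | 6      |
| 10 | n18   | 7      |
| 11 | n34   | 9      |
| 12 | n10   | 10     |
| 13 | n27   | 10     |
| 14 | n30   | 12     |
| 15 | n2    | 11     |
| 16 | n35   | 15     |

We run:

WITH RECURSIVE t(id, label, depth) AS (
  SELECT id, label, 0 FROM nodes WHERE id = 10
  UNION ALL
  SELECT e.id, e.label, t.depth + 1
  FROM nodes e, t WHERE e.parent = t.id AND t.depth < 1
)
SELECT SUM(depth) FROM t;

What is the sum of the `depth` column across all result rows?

2

Base: id=10 (n18) at depth 0.
Iteration 1: rows with parent in {10} -> n10 (id 12, depth 1), n27 (id 13, depth 1).
Iteration 2: depth < 1 fails for all current rows; recursion stops.
SUM(depth) = 0 + 1 + 1 = 2.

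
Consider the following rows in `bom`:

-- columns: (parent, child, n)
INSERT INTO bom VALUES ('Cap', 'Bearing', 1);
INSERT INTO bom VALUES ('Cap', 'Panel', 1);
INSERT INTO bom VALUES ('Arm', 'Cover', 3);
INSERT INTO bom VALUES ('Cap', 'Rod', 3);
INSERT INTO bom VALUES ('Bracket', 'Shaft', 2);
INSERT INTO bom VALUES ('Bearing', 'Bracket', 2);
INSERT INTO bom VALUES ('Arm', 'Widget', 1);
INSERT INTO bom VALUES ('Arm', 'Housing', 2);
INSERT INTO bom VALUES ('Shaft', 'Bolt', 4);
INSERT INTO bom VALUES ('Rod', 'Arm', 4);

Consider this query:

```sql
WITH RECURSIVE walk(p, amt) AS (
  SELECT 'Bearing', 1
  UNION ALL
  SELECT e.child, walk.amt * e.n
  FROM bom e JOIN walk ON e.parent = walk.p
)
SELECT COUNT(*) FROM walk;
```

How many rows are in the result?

Base: (Bearing, amt=1).
Iteration 1: components of {Bearing} -> Bracket = 1*2 = 2.
Iteration 2: components of {Bracket} -> Shaft = 2*2 = 4.
Iteration 3: components of {Shaft} -> Bolt = 4*4 = 16.
Iteration 4: no further components; recursion stops.
Total rows emitted: 4.

4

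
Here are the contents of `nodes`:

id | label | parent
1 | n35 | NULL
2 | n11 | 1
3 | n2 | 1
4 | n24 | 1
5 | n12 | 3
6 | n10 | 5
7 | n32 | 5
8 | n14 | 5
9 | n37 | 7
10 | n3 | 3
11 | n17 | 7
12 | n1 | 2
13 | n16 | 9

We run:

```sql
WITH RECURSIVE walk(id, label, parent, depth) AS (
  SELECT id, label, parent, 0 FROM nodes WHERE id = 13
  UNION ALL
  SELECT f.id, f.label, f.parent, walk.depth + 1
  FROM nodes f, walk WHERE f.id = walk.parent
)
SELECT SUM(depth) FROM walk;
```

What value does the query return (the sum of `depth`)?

15

Base: id=13 (n16), parent=9, depth 0.
Iteration 1: join on id=9 -> n37 (id 9, parent=7, depth 1).
Iteration 2: join on id=7 -> n32 (id 7, parent=5, depth 2).
Iteration 3: join on id=5 -> n12 (id 5, parent=3, depth 3).
Iteration 4: join on id=3 -> n2 (id 3, parent=1, depth 4).
Iteration 5: join on id=1 -> n35 (id 1, parent=NULL, depth 5).
Iteration 6: parent is NULL; no match; recursion stops.
SUM(depth) = 0 + 1 + 2 + 3 + 4 + 5 = 15.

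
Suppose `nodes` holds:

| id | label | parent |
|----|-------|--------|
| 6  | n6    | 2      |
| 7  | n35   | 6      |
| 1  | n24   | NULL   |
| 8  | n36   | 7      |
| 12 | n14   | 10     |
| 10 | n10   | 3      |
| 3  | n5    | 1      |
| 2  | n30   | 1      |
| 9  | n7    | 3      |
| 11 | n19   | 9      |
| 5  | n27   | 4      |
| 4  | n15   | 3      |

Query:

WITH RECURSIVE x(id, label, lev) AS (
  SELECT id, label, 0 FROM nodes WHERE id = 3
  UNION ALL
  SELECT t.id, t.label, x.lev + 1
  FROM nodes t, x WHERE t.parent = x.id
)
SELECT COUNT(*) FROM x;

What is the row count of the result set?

Base: id=3 (n5) at lev 0.
Iteration 1: rows with parent in {3} -> n15 (id 4, lev 1), n7 (id 9, lev 1), n10 (id 10, lev 1).
Iteration 2: rows with parent in {4,9,10} -> n27 (id 5, lev 2), n19 (id 11, lev 2), n14 (id 12, lev 2).
Iteration 3: no rows with parent in {5,11,12}; recursion stops.
Total rows emitted: 7.

7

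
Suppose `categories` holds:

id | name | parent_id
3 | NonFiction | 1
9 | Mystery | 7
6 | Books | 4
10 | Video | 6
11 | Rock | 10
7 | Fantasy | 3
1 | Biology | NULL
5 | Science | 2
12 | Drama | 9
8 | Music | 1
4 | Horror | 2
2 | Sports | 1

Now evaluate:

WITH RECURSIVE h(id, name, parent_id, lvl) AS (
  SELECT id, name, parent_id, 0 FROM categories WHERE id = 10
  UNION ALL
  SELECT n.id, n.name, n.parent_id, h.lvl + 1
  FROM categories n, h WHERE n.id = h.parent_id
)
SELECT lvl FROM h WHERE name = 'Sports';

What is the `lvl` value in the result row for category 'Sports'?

Base: id=10 (Video), parent_id=6, lvl 0.
Iteration 1: join on id=6 -> Books (id 6, parent_id=4, lvl 1).
Iteration 2: join on id=4 -> Horror (id 4, parent_id=2, lvl 2).
Iteration 3: join on id=2 -> Sports (id 2, parent_id=1, lvl 3).
Iteration 4: join on id=1 -> Biology (id 1, parent_id=NULL, lvl 4).
Iteration 5: parent_id is NULL; no match; recursion stops.

3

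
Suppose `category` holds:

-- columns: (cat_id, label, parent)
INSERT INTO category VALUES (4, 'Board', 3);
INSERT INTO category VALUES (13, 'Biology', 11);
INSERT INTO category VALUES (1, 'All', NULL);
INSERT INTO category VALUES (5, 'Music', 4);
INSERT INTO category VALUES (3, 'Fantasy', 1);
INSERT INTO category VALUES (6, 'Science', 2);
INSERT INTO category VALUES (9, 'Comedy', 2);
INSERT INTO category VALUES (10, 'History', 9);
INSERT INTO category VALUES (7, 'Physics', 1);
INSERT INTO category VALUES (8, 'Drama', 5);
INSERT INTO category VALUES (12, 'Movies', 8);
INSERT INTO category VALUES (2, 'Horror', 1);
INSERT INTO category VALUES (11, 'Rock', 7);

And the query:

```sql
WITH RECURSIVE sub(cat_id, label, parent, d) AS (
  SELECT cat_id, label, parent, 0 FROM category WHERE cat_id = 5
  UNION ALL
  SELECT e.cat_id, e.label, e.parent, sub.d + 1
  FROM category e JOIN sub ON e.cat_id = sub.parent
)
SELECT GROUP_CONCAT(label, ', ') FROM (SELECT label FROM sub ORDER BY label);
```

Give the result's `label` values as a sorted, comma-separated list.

Base: cat_id=5 (Music), parent=4, d 0.
Iteration 1: join on cat_id=4 -> Board (id 4, parent=3, d 1).
Iteration 2: join on cat_id=3 -> Fantasy (id 3, parent=1, d 2).
Iteration 3: join on cat_id=1 -> All (id 1, parent=NULL, d 3).
Iteration 4: parent is NULL; no match; recursion stops.

All, Board, Fantasy, Music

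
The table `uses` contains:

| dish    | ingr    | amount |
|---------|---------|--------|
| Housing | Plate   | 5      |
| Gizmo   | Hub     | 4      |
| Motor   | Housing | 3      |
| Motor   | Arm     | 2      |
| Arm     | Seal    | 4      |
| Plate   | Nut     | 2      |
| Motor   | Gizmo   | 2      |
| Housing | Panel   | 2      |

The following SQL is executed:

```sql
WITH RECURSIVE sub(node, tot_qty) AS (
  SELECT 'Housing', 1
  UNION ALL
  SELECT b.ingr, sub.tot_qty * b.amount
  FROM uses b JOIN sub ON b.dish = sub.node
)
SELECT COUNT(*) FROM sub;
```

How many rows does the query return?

Base: (Housing, tot_qty=1).
Iteration 1: components of {Housing} -> Panel = 1*2 = 2, Plate = 1*5 = 5.
Iteration 2: components of {Panel,Plate} -> Nut = 5*2 = 10.
Iteration 3: no further components; recursion stops.
Total rows emitted: 4.

4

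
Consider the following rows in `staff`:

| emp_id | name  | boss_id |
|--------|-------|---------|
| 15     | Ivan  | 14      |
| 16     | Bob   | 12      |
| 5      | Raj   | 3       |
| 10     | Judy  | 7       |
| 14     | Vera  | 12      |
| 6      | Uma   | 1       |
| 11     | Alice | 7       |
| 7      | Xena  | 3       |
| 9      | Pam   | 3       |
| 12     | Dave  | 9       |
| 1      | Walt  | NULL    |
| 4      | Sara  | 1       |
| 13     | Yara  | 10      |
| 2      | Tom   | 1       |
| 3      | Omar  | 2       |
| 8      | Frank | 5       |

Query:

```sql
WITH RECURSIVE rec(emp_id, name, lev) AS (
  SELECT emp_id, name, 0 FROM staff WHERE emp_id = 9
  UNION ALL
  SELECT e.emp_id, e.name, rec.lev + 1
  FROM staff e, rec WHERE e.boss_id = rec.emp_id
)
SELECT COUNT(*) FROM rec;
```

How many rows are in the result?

5

Base: emp_id=9 (Pam) at lev 0.
Iteration 1: rows with boss_id in {9} -> Dave (id 12, lev 1).
Iteration 2: rows with boss_id in {12} -> Vera (id 14, lev 2), Bob (id 16, lev 2).
Iteration 3: rows with boss_id in {14,16} -> Ivan (id 15, lev 3).
Iteration 4: no rows with boss_id in {15}; recursion stops.
Total rows emitted: 5.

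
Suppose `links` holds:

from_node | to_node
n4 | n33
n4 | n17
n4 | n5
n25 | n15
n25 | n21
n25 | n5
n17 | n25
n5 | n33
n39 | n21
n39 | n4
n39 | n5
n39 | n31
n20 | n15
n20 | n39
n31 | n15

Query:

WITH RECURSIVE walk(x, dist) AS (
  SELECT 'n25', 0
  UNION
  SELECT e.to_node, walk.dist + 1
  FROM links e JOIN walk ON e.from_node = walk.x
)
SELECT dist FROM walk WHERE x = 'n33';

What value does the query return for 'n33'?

Base: (n25, dist=0).
Iteration 1: edges from {n25} -> (n15, dist=1), (n21, dist=1), (n5, dist=1).
Iteration 2: edges from {n15,n21,n5} -> (n33, dist=2).
Iteration 3: no outgoing edges from {n33}; recursion stops.

2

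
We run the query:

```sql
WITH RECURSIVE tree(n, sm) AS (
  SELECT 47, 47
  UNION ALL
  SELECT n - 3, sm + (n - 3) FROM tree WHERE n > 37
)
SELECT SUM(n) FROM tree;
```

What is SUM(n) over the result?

Base: n=47, sm=47.
Iteration 1: 47 > 37 holds -> n = 47 - 3 = 44, sm = 47 + 44 = 91.
Iteration 2: 44 > 37 holds -> n = 44 - 3 = 41, sm = 91 + 41 = 132.
Iteration 3: 41 > 37 holds -> n = 41 - 3 = 38, sm = 132 + 38 = 170.
Iteration 4: 38 > 37 holds -> n = 38 - 3 = 35, sm = 170 + 35 = 205.
Iteration 5: 35 > 37 fails; recursion stops.
SUM(n) = 47 + 44 + 41 + 38 + 35 = 205.

205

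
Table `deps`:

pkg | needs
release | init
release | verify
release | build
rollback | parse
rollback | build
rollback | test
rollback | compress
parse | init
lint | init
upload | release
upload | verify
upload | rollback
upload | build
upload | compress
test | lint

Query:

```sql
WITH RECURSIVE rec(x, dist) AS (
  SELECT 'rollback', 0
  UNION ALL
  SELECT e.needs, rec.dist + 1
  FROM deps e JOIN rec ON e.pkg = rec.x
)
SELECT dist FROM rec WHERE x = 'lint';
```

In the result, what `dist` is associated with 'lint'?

2

Base: (rollback, dist=0).
Iteration 1: edges from {rollback} -> (build, dist=1), (compress, dist=1), (parse, dist=1), (test, dist=1).
Iteration 2: edges from {build,compress,parse,test} -> (init, dist=2), (lint, dist=2).
Iteration 3: edges from {init,lint} -> (init, dist=3).
Iteration 4: no outgoing edges from {init}; recursion stops.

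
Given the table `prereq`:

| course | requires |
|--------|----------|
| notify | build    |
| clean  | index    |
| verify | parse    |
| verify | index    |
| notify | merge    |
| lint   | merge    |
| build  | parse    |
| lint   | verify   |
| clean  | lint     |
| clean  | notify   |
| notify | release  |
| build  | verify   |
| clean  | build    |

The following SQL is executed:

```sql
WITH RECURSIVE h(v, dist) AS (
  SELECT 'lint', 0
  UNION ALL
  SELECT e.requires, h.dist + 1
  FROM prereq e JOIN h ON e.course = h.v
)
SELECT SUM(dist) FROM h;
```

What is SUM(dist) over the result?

Base: (lint, dist=0).
Iteration 1: edges from {lint} -> (merge, dist=1), (verify, dist=1).
Iteration 2: edges from {merge,verify} -> (index, dist=2), (parse, dist=2).
Iteration 3: no outgoing edges from {index,parse}; recursion stops.
SUM(dist) = 0 + 1 + 1 + 2 + 2 = 6.

6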